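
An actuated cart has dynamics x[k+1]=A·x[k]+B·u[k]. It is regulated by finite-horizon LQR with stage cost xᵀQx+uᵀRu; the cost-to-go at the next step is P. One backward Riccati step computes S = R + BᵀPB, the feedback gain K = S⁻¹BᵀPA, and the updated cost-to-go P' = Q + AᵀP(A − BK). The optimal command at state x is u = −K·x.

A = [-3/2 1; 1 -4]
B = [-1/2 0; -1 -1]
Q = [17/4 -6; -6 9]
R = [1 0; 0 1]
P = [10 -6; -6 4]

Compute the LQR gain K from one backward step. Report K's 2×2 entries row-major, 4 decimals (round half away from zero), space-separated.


0.0769 0.4615 -2.6154 4.3077

BᵀP = [1.0000 -1.0000; 6.0000 -4.0000]
S = R + BᵀPB = [1 0; 0 1] + [0.5000 1.0000; 1.0000 4.0000] = [1.5000 1.0000; 1.0000 5.0000]
BᵀPA = [-2.5000 5.0000; -13.0000 22.0000]
K = S⁻¹·BᵀPA = [0.0769 0.4615; -2.6154 4.3077]
A−BK = [-1.4615 1.2308; -1.5385 0.7692]
AᵀP(A−BK) = [10.6923 -15.8462; -15.8462 24.9231]
P' = Q + AᵀP(A−BK) = [14.9423 -21.8462; -21.8462 33.9231]
tr(P') = 48.8654


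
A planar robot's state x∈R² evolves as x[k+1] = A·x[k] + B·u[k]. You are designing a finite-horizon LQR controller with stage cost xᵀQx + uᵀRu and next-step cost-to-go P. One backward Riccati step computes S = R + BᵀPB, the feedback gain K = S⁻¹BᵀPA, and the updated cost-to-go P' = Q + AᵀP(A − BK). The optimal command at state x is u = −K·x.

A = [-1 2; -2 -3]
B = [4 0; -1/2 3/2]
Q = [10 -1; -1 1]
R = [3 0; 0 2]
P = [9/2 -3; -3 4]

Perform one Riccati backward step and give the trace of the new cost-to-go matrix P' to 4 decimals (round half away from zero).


BᵀP = [19.5000 -14.0000; -4.5000 6.0000]
S = R + BᵀPB = [3 0; 0 2] + [85.0000 -21.0000; -21.0000 9.0000] = [88.0000 -21.0000; -21.0000 11.0000]
BᵀPA = [8.5000 81.0000; -7.5000 -27.0000]
K = S⁻¹·BᵀPA = [-0.1214 0.6148; -0.9137 -1.2808]
A−BK = [-0.5142 -0.4592; -0.6902 -0.7713]
AᵀP(A−BK) = [2.6798 3.1679; 3.1679 5.6186]
P' = Q + AᵀP(A−BK) = [12.6798 2.1679; 2.1679 6.6186]
tr(P') = 19.2984

19.2984


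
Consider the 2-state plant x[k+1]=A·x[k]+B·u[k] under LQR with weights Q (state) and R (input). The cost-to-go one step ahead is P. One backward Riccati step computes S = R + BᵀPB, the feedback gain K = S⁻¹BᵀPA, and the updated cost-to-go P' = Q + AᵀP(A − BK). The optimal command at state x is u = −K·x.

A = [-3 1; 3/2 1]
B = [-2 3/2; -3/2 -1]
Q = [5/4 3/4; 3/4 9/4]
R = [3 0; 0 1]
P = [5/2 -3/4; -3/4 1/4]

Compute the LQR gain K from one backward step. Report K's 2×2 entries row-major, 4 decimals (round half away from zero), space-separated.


BᵀP = [-3.8750 1.1250; 4.5000 -1.3750]
S = R + BᵀPB = [3 0; 0 1] + [6.0625 -6.9375; -6.9375 8.1250] = [9.0625 -6.9375; -6.9375 9.1250]
BᵀPA = [13.3125 -2.7500; -15.5625 3.1250]
K = S⁻¹·BᵀPA = [0.3909 -0.0988; -1.4083 0.2674]
A−BK = [-0.1058 0.4014; 0.6780 1.1192]
AᵀP(A−BK) = [2.6922 -0.5241; -0.5241 0.1428]
P' = Q + AᵀP(A−BK) = [3.9422 0.2259; 0.2259 2.3928]
tr(P') = 6.3350

0.3909 -0.0988 -1.4083 0.2674


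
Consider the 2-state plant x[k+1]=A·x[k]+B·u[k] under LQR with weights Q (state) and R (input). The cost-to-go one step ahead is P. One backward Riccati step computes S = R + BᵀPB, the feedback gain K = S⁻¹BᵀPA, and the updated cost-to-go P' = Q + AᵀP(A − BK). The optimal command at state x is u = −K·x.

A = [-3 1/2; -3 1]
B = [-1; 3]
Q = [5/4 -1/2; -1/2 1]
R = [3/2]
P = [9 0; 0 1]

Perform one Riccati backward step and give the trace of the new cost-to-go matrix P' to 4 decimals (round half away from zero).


78.7692

BᵀP = [-9.0000 3.0000]
S = R + BᵀPB = [3/2] + [18.0000] = [19.5000]
BᵀPA = [18.0000 -1.5000]
K = S⁻¹·BᵀPA = [0.9231 -0.0769]
A−BK = [-2.0769 0.4231; -5.7692 1.2308]
AᵀP(A−BK) = [73.3846 -15.1154; -15.1154 3.1346]
P' = Q + AᵀP(A−BK) = [74.6346 -15.6154; -15.6154 4.1346]
tr(P') = 78.7692


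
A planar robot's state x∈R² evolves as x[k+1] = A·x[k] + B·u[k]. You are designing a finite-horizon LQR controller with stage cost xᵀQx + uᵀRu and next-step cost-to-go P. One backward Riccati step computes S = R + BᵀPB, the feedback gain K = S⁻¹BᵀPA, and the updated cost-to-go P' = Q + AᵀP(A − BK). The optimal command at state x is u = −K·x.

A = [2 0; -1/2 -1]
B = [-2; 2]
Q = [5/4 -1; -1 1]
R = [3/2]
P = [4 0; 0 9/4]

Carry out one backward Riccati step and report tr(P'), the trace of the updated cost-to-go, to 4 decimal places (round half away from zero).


BᵀP = [-8.0000 4.5000]
S = R + BᵀPB = [3/2] + [25.0000] = [26.5000]
BᵀPA = [-18.2500 -4.5000]
K = S⁻¹·BᵀPA = [-0.6887 -0.1698]
A−BK = [0.6226 -0.3396; 0.8774 -0.6604]
AᵀP(A−BK) = [3.9941 -1.9741; -1.9741 1.4858]
P' = Q + AᵀP(A−BK) = [5.2441 -2.9741; -2.9741 2.4858]
tr(P') = 7.7300

7.7300


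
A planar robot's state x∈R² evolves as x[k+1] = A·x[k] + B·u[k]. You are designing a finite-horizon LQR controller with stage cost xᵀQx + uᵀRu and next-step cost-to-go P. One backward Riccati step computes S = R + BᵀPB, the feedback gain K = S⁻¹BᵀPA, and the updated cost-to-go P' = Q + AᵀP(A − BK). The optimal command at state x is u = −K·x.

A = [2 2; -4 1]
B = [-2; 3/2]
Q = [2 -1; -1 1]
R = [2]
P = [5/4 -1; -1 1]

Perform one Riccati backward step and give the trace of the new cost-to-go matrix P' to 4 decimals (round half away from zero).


BᵀP = [-4.0000 3.5000]
S = R + BᵀPB = [2] + [13.2500] = [15.2500]
BᵀPA = [-22.0000 -4.5000]
K = S⁻¹·BᵀPA = [-1.4426 -0.2951]
A−BK = [-0.8852 1.4098; -1.8361 1.4426]
AᵀP(A−BK) = [5.2623 0.5082; 0.5082 0.6721]
P' = Q + AᵀP(A−BK) = [7.2623 -0.4918; -0.4918 1.6721]
tr(P') = 8.9344

8.9344


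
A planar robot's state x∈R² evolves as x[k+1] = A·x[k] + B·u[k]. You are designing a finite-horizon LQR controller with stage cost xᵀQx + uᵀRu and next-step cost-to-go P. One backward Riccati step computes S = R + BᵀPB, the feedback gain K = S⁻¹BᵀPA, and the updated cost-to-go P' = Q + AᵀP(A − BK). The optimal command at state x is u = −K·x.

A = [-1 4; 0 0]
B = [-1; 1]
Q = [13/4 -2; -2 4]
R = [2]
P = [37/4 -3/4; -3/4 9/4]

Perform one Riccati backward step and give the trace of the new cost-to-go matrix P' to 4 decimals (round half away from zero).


BᵀP = [-10.0000 3.0000]
S = R + BᵀPB = [2] + [13.0000] = [15.0000]
BᵀPA = [10.0000 -40.0000]
K = S⁻¹·BᵀPA = [0.6667 -2.6667]
A−BK = [-0.3333 1.3333; -0.6667 2.6667]
AᵀP(A−BK) = [2.5833 -10.3333; -10.3333 41.3333]
P' = Q + AᵀP(A−BK) = [5.8333 -12.3333; -12.3333 45.3333]
tr(P') = 51.1667

51.1667


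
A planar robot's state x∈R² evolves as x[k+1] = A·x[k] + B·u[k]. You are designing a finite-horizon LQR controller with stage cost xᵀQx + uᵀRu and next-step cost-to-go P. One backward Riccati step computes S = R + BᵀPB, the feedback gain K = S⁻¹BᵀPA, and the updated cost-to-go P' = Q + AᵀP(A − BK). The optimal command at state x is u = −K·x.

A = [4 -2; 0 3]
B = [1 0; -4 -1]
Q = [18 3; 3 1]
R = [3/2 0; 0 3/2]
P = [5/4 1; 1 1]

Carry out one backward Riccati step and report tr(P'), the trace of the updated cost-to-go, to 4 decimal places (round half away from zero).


28.0839

BᵀP = [-2.7500 -3.0000; -1.0000 -1.0000]
S = R + BᵀPB = [3/2 0; 0 3/2] + [9.2500 3.0000; 3.0000 1.0000] = [10.7500 3.0000; 3.0000 2.5000]
BᵀPA = [-11.0000 -3.5000; -4.0000 -1.0000]
K = S⁻¹·BᵀPA = [-0.8671 -0.3217; -0.5594 -0.0140]
A−BK = [4.8671 -1.6783; -4.0280 1.6993]
AᵀP(A−BK) = [8.2238 -1.5944; -1.5944 0.8601]
P' = Q + AᵀP(A−BK) = [26.2238 1.4056; 1.4056 1.8601]
tr(P') = 28.0839


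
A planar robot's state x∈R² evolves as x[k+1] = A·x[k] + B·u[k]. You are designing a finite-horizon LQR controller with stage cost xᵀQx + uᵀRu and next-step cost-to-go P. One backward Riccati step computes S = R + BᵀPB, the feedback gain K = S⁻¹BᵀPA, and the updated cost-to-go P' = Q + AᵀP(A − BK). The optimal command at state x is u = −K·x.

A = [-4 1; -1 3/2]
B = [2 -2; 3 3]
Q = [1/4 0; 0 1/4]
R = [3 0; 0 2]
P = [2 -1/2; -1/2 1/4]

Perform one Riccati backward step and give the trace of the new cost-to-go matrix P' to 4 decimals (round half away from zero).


BᵀP = [2.5000 -0.2500; -5.5000 1.7500]
S = R + BᵀPB = [3 0; 0 2] + [4.2500 -5.7500; -5.7500 16.2500] = [7.2500 -5.7500; -5.7500 18.2500]
BᵀPA = [-9.7500 2.1250; 20.2500 -2.8750]
K = S⁻¹·BᵀPA = [-0.6196 0.2242; 0.9144 -0.0869]
A−BK = [-0.9320 0.3778; -1.8841 1.0882]
AᵀP(A−BK) = [3.6927 -0.9295; -0.9295 0.3363]
P' = Q + AᵀP(A−BK) = [3.9427 -0.9295; -0.9295 0.5863]
tr(P') = 4.5290

4.5290


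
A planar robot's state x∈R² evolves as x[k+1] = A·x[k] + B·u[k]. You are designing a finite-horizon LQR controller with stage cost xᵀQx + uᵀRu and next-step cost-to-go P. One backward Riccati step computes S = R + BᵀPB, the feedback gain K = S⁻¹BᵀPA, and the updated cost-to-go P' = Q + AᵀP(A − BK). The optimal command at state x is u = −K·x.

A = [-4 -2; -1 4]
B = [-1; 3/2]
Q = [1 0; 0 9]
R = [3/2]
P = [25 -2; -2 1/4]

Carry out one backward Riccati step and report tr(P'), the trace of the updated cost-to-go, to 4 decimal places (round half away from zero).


37.0057

BᵀP = [-28.0000 2.3750]
S = R + BᵀPB = [3/2] + [31.5625] = [33.0625]
BᵀPA = [109.6250 65.5000]
K = S⁻¹·BᵀPA = [3.3157 1.9811]
A−BK = [-0.6843 -0.0189; -5.9735 1.0284]
AᵀP(A−BK) = [20.7675 9.8223; 9.8223 6.2382]
P' = Q + AᵀP(A−BK) = [21.7675 9.8223; 9.8223 15.2382]
tr(P') = 37.0057


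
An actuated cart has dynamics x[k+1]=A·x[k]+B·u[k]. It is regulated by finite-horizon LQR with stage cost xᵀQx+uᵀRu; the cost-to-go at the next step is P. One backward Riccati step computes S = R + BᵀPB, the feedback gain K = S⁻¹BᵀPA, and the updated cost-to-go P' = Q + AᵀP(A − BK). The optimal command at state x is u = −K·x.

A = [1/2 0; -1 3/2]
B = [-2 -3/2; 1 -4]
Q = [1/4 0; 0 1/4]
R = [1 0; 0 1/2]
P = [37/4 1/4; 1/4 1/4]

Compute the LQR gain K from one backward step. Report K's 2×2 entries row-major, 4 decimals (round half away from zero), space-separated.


BᵀP = [-18.2500 -0.2500; -14.8750 -1.3750]
S = R + BᵀPB = [1 0; 0 1/2] + [36.2500 28.3750; 28.3750 27.8125] = [37.2500 28.3750; 28.3750 28.3125]
BᵀPA = [-8.8750 -0.3750; -6.0625 -2.0625]
K = S⁻¹·BᵀPA = [-0.3176 0.1920; 0.1042 -0.2653]
A−BK = [0.0210 -0.0139; -0.2655 0.2469]
AᵀP(A−BK) = [0.1253 -0.0917; -0.0917 0.0874]
P' = Q + AᵀP(A−BK) = [0.3753 -0.0917; -0.0917 0.3374]
tr(P') = 0.7126

-0.3176 0.1920 0.1042 -0.2653


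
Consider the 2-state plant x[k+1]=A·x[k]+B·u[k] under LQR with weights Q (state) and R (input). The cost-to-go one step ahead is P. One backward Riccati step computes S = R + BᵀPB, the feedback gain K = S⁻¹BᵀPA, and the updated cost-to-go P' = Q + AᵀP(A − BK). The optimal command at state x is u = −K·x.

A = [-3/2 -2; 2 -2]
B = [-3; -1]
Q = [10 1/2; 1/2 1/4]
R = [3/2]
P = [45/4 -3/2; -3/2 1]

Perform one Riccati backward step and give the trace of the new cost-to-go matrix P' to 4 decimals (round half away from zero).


BᵀP = [-32.2500 3.5000]
S = R + BᵀPB = [3/2] + [93.2500] = [94.7500]
BᵀPA = [55.3750 57.5000]
K = S⁻¹·BᵀPA = [0.5844 0.6069]
A−BK = [0.2533 -0.1794; 2.5844 -1.3931]
AᵀP(A−BK) = [5.9495 -2.3549; -2.3549 2.1055]
P' = Q + AᵀP(A−BK) = [15.9495 -1.8549; -1.8549 2.3555]
tr(P') = 18.3051

18.3051


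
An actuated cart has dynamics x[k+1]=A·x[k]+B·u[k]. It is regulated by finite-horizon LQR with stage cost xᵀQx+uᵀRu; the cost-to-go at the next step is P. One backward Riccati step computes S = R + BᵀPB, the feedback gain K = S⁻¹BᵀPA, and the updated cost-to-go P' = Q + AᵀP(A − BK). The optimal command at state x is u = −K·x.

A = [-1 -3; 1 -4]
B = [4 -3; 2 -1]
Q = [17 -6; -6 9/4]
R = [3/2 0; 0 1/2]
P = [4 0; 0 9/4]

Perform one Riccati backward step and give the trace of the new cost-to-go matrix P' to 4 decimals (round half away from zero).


BᵀP = [16.0000 4.5000; -12.0000 -2.2500]
S = R + BᵀPB = [3/2 0; 0 1/2] + [73.0000 -52.5000; -52.5000 38.2500] = [74.5000 -52.5000; -52.5000 38.7500]
BᵀPA = [-11.5000 -66.0000; 9.7500 45.0000]
K = S⁻¹·BᵀPA = [0.5072 -1.4928; 0.9388 -0.8612]
A−BK = [-0.2124 0.3876; 0.9244 -1.8756]
AᵀP(A−BK) = [2.9297 -5.7703; -5.7703 12.2297]
P' = Q + AᵀP(A−BK) = [19.9297 -11.7703; -11.7703 14.4797]
tr(P') = 34.4093

34.4093


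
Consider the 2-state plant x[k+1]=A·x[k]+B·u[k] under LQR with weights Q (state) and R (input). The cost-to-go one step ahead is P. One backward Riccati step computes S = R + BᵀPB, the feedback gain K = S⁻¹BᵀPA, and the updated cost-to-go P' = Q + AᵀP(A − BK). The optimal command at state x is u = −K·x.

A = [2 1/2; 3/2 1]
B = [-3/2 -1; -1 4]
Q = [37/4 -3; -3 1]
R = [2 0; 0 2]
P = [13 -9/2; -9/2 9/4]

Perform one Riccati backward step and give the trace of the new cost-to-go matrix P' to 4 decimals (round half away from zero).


13.2145

BᵀP = [-15.0000 4.5000; -31.0000 13.5000]
S = R + BᵀPB = [2 0; 0 2] + [18.0000 33.0000; 33.0000 85.0000] = [20.0000 33.0000; 33.0000 87.0000]
BᵀPA = [-23.2500 -3.0000; -41.7500 -2.0000]
K = S⁻¹·BᵀPA = [-0.9908 -0.2995; -0.1041 0.0906]
A−BK = [0.4098 0.1413; 0.9255 0.3379]
AᵀP(A−BK) = [2.6818 0.8195; 0.8195 0.2826]
P' = Q + AᵀP(A−BK) = [11.9318 -2.1805; -2.1805 1.2826]
tr(P') = 13.2145


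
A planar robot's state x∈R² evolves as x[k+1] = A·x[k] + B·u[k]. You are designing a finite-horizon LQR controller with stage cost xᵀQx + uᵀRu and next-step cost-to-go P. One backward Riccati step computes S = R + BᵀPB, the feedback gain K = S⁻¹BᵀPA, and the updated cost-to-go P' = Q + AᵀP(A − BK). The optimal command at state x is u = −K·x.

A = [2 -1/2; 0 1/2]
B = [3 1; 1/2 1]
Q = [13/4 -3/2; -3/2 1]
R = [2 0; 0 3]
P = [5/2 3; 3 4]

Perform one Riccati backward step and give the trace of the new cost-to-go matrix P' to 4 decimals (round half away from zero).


4.8655

BᵀP = [9.0000 11.0000; 5.5000 7.0000]
S = R + BᵀPB = [2 0; 0 3] + [32.5000 20.0000; 20.0000 12.5000] = [34.5000 20.0000; 20.0000 15.5000]
BᵀPA = [18.0000 1.0000; 11.0000 0.7500]
K = S⁻¹·BᵀPA = [0.4378 0.0037; 0.1447 0.0436]
A−BK = [0.5417 -0.5547; -0.3636 0.4545]
AᵀP(A−BK) = [0.5269 -0.0464; -0.0464 0.0886]
P' = Q + AᵀP(A−BK) = [3.7769 -1.5464; -1.5464 1.0886]
tr(P') = 4.8655


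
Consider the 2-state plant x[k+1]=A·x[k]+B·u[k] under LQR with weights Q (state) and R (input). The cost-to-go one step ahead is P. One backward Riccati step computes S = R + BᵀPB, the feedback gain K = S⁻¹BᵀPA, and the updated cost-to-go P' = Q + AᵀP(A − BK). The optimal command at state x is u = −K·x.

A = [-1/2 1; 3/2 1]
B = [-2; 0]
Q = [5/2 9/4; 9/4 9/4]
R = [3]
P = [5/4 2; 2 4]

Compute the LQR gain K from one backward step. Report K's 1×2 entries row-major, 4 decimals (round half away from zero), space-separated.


-0.5938 -0.8125

BᵀP = [-2.5000 -4.0000]
S = R + BᵀPB = [3] + [5.0000] = [8.0000]
BᵀPA = [-4.7500 -6.5000]
K = S⁻¹·BᵀPA = [-0.5938 -0.8125]
A−BK = [-1.6875 -0.6250; 1.5000 1.0000]
AᵀP(A−BK) = [3.4922 3.5156; 3.5156 3.9688]
P' = Q + AᵀP(A−BK) = [5.9922 5.7656; 5.7656 6.2188]
tr(P') = 12.2109


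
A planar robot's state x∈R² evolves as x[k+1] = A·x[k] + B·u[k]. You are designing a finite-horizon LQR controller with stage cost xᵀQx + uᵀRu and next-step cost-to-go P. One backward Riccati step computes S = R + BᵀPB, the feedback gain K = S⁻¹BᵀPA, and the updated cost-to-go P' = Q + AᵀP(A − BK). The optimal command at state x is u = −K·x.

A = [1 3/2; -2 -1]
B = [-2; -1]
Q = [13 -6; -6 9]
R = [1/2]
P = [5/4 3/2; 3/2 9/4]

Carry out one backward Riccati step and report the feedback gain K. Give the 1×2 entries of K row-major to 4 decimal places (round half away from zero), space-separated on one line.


0.4727 -0.0545

BᵀP = [-4.0000 -5.2500]
S = R + BᵀPB = [1/2] + [13.2500] = [13.7500]
BᵀPA = [6.5000 -0.7500]
K = S⁻¹·BᵀPA = [0.4727 -0.0545]
A−BK = [1.9455 1.3909; -1.5273 -1.0545]
AᵀP(A−BK) = [1.1773 0.7295; 0.7295 0.5216]
P' = Q + AᵀP(A−BK) = [14.1773 -5.2705; -5.2705 9.5216]
tr(P') = 23.6989


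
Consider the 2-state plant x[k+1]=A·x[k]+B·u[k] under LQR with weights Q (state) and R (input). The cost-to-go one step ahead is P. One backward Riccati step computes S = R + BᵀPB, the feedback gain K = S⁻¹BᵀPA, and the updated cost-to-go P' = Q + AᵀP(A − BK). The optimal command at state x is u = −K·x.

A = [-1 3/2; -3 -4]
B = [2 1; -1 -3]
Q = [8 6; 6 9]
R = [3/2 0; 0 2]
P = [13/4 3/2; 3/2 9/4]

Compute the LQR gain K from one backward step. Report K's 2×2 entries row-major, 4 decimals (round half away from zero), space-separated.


-0.9798 0.1275 1.1936 1.1378

BᵀP = [5.0000 0.7500; -1.2500 -5.2500]
S = R + BᵀPB = [3/2 0; 0 2] + [9.2500 2.7500; 2.7500 14.5000] = [10.7500 2.7500; 2.7500 16.5000]
BᵀPA = [-7.2500 4.5000; 17.0000 19.1250]
K = S⁻¹·BᵀPA = [-0.9798 0.1275; 1.1936 1.1378]
A−BK = [-0.2341 0.1071; -0.3990 -0.4590]
AᵀP(A−BK) = [5.1056 2.9564; 2.9564 2.9775]
P' = Q + AᵀP(A−BK) = [13.1056 8.9564; 8.9564 11.9775]
tr(P') = 25.0831


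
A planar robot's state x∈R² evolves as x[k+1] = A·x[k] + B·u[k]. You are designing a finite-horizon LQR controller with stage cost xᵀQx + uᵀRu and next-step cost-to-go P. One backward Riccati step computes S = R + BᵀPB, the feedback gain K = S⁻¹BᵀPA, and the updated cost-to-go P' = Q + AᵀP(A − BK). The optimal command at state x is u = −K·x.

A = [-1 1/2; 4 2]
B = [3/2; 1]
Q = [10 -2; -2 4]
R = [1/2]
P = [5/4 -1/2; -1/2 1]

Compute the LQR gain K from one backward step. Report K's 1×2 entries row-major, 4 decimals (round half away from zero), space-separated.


BᵀP = [1.3750 0.2500]
S = R + BᵀPB = [1/2] + [2.3125] = [2.8125]
BᵀPA = [-0.3750 1.1875]
K = S⁻¹·BᵀPA = [-0.1333 0.4222]
A−BK = [-0.8000 -0.1333; 4.1333 1.5778]
AᵀP(A−BK) = [21.2000 7.5333; 7.5333 2.8111]
P' = Q + AᵀP(A−BK) = [31.2000 5.5333; 5.5333 6.8111]
tr(P') = 38.0111

-0.1333 0.4222


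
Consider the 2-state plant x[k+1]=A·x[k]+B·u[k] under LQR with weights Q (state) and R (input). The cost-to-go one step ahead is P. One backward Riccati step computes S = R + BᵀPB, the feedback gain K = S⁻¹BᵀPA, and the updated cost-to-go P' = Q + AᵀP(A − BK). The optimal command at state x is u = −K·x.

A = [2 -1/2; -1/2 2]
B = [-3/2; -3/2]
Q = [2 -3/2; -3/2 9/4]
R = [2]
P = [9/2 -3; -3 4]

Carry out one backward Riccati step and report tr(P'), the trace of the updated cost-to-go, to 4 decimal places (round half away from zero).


50.0697

BᵀP = [-2.2500 -1.5000]
S = R + BᵀPB = [2] + [5.6250] = [7.6250]
BᵀPA = [-3.7500 -1.8750]
K = S⁻¹·BᵀPA = [-0.4918 -0.2459]
A−BK = [1.2623 -0.8689; -1.2377 1.6311]
AᵀP(A−BK) = [23.1557 -22.1721; -22.1721 22.6639]
P' = Q + AᵀP(A−BK) = [25.1557 -23.6721; -23.6721 24.9139]
tr(P') = 50.0697


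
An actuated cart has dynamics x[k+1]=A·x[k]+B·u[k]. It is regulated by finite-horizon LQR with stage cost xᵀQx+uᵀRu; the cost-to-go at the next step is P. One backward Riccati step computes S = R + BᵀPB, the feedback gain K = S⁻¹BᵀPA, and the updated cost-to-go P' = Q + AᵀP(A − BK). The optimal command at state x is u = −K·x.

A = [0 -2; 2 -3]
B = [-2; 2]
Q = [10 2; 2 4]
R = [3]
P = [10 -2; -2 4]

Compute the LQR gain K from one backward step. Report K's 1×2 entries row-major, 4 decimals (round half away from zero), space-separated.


0.3200 0.1600

BᵀP = [-24.0000 12.0000]
S = R + BᵀPB = [3] + [72.0000] = [75.0000]
BᵀPA = [24.0000 12.0000]
K = S⁻¹·BᵀPA = [0.3200 0.1600]
A−BK = [0.6400 -1.6800; 1.3600 -3.3200]
AᵀP(A−BK) = [8.3200 -19.8400; -19.8400 50.0800]
P' = Q + AᵀP(A−BK) = [18.3200 -17.8400; -17.8400 54.0800]
tr(P') = 72.4000


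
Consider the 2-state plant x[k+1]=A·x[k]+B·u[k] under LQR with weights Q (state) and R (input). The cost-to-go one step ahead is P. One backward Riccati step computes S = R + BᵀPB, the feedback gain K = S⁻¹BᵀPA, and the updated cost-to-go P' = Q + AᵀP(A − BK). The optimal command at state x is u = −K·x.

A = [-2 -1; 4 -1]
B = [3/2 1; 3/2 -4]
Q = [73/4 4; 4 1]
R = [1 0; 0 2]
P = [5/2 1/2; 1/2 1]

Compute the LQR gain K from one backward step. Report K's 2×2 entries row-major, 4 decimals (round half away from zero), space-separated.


BᵀP = [4.5000 2.2500; 0.5000 -3.5000]
S = R + BᵀPB = [1 0; 0 2] + [10.1250 -4.5000; -4.5000 14.5000] = [11.1250 -4.5000; -4.5000 16.5000]
BᵀPA = [0.0000 -6.7500; -15.0000 3.0000]
K = S⁻¹·BᵀPA = [-0.4133 -0.5993; -1.0218 0.0184]
A−BK = [-0.3582 -0.1194; 0.5327 -0.0276]
AᵀP(A−BK) = [2.6728 0.2755; 0.2755 0.3995]
P' = Q + AᵀP(A−BK) = [20.9228 4.2755; 4.2755 1.3995]
tr(P') = 22.3223

-0.4133 -0.5993 -1.0218 0.0184


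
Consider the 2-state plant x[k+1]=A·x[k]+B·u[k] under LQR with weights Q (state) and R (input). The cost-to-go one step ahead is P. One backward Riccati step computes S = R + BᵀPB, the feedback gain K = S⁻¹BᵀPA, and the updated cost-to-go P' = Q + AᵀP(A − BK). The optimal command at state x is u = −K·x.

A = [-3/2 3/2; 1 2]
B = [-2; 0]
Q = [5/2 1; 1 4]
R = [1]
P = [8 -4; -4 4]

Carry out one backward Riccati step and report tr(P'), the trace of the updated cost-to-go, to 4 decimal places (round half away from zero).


17.5303

BᵀP = [-16.0000 8.0000]
S = R + BᵀPB = [1] + [32.0000] = [33.0000]
BᵀPA = [32.0000 -8.0000]
K = S⁻¹·BᵀPA = [0.9697 -0.2424]
A−BK = [0.4394 1.0152; 1.0000 2.0000]
AᵀP(A−BK) = [2.9697 3.7576; 3.7576 8.0606]
P' = Q + AᵀP(A−BK) = [5.4697 4.7576; 4.7576 12.0606]
tr(P') = 17.5303


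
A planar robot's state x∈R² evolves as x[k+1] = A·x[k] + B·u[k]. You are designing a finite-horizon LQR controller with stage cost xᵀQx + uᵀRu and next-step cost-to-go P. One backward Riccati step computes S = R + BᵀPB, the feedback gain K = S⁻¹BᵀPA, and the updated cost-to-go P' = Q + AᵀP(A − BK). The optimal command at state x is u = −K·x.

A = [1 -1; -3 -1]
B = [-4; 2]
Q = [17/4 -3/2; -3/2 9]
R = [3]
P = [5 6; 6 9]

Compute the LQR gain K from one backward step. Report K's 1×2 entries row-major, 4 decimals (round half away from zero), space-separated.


BᵀP = [-8.0000 -6.0000]
S = R + BᵀPB = [3] + [20.0000] = [23.0000]
BᵀPA = [10.0000 14.0000]
K = S⁻¹·BᵀPA = [0.4348 0.6087]
A−BK = [2.7391 1.4348; -3.8696 -2.2174]
AᵀP(A−BK) = [45.6522 27.9130; 27.9130 17.4783]
P' = Q + AᵀP(A−BK) = [49.9022 26.4130; 26.4130 26.4783]
tr(P') = 76.3804

0.4348 0.6087


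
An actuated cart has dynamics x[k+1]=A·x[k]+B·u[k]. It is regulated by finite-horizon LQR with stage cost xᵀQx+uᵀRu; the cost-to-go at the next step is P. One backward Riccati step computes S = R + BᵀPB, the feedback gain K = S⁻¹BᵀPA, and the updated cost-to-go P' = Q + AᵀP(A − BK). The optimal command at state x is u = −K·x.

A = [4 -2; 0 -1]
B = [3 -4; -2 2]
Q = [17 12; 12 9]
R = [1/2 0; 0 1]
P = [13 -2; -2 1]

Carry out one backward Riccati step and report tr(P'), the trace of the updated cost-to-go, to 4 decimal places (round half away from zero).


BᵀP = [43.0000 -8.0000; -56.0000 10.0000]
S = R + BᵀPB = [1/2 0; 0 1] + [145.0000 -188.0000; -188.0000 244.0000] = [145.5000 -188.0000; -188.0000 245.0000]
BᵀPA = [172.0000 -78.0000; -224.0000 102.0000]
K = S⁻¹·BᵀPA = [0.0923 0.2175; -0.8435 0.5832]
A−BK = [0.3493 -0.3196; 1.8715 -1.7315]
AᵀP(A−BK) = [3.1895 -2.7677; -2.7677 2.4761]
P' = Q + AᵀP(A−BK) = [20.1895 9.2323; 9.2323 11.4761]
tr(P') = 31.6656

31.6656


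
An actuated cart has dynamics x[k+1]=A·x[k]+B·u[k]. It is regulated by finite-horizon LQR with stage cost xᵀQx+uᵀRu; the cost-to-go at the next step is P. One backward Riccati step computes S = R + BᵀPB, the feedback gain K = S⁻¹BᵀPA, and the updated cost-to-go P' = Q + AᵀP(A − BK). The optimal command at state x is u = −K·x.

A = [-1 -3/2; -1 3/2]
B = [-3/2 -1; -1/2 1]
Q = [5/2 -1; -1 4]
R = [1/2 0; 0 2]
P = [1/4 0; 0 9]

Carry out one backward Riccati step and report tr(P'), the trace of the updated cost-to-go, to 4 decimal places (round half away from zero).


BᵀP = [-0.3750 -4.5000; -0.2500 9.0000]
S = R + BᵀPB = [1/2 0; 0 2] + [2.8125 -4.1250; -4.1250 9.2500] = [3.3125 -4.1250; -4.1250 11.2500]
BᵀPA = [4.8750 -6.1875; -8.7500 13.8750]
K = S⁻¹·BᵀPA = [0.9259 -0.6111; -0.4383 1.0093]
A−BK = [-0.0494 -1.4074; -0.0988 0.1852]
AᵀP(A−BK) = [0.9012 -1.3148; -1.3148 3.0278]
P' = Q + AᵀP(A−BK) = [3.4012 -2.3148; -2.3148 7.0278]
tr(P') = 10.4290

10.4290


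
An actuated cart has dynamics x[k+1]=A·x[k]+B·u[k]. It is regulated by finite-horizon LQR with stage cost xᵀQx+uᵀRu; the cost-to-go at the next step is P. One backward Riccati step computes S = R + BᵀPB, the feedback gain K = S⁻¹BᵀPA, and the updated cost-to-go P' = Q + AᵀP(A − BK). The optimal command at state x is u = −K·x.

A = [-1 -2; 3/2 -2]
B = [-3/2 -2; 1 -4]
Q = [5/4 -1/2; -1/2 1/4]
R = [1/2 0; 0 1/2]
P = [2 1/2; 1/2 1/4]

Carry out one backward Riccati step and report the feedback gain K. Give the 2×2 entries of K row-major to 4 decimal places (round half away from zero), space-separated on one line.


0.5336 0.3946 -0.0359 0.6457

BᵀP = [-2.5000 -0.5000; -6.0000 -2.0000]
S = R + BᵀPB = [1/2 0; 0 1/2] + [3.2500 7.0000; 7.0000 20.0000] = [3.7500 7.0000; 7.0000 20.5000]
BᵀPA = [1.7500 6.0000; 3.0000 16.0000]
K = S⁻¹·BᵀPA = [0.5336 0.3946; -0.0359 0.6457]
A−BK = [-0.2713 -0.1166; 0.8229 0.1883]
AᵀP(A−BK) = [0.2363 0.1222; 0.1222 0.3004]
P' = Q + AᵀP(A−BK) = [1.4863 -0.3778; -0.3778 0.5504]
tr(P') = 2.0367


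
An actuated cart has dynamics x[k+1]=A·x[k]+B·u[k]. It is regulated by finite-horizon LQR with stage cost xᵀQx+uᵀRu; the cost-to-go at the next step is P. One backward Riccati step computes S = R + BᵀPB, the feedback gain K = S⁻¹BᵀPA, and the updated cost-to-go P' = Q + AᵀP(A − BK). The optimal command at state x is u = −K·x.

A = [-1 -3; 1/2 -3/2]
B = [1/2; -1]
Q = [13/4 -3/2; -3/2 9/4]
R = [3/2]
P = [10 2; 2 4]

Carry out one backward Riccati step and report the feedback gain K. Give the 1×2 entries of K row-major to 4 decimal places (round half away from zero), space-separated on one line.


-0.7500 -0.7500

BᵀP = [3.0000 -3.0000]
S = R + BᵀPB = [3/2] + [4.5000] = [6.0000]
BᵀPA = [-4.5000 -4.5000]
K = S⁻¹·BᵀPA = [-0.7500 -0.7500]
A−BK = [-0.6250 -2.6250; -0.2500 -2.2500]
AᵀP(A−BK) = [5.6250 23.6250; 23.6250 113.6250]
P' = Q + AᵀP(A−BK) = [8.8750 22.1250; 22.1250 115.8750]
tr(P') = 124.7500


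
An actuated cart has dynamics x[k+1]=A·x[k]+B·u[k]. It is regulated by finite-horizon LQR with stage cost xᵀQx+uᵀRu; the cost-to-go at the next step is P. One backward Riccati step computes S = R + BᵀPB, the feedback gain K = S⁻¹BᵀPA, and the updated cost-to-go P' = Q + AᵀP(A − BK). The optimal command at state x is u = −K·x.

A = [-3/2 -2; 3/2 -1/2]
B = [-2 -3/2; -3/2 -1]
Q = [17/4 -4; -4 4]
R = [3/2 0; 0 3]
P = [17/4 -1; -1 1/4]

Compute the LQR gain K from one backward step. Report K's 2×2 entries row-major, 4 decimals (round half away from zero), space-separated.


0.7843 0.8003 0.3033 0.3080

BᵀP = [-7.0000 1.6250; -5.3750 1.2500]
S = R + BᵀPB = [3/2 0; 0 3] + [11.5625 8.8750; 8.8750 6.8125] = [13.0625 8.8750; 8.8750 9.8125]
BᵀPA = [12.9375 13.1875; 9.9375 10.1250]
K = S⁻¹·BᵀPA = [0.7843 0.8003; 0.3033 0.3080]
A−BK = [0.5237 0.0626; 2.9798 1.0085]
AᵀP(A−BK) = [1.4632 1.3978; 1.3978 1.3900]
P' = Q + AᵀP(A−BK) = [5.7132 -2.6022; -2.6022 5.3900]
tr(P') = 11.1032


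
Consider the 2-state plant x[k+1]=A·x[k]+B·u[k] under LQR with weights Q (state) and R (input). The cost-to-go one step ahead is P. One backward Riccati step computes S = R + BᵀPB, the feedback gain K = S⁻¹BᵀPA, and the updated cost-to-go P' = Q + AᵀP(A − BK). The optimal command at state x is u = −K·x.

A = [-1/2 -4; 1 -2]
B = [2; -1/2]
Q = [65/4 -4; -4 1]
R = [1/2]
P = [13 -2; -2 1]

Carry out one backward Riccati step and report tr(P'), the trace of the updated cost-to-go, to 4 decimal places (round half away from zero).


25.0859

BᵀP = [27.0000 -4.5000]
S = R + BᵀPB = [1/2] + [56.2500] = [56.7500]
BᵀPA = [-18.0000 -99.0000]
K = S⁻¹·BᵀPA = [-0.3172 -1.7445]
A−BK = [0.1344 -0.5110; 0.8414 -2.8722]
AᵀP(A−BK) = [0.5407 -1.4009; -1.4009 7.2952]
P' = Q + AᵀP(A−BK) = [16.7907 -5.4009; -5.4009 8.2952]
tr(P') = 25.0859


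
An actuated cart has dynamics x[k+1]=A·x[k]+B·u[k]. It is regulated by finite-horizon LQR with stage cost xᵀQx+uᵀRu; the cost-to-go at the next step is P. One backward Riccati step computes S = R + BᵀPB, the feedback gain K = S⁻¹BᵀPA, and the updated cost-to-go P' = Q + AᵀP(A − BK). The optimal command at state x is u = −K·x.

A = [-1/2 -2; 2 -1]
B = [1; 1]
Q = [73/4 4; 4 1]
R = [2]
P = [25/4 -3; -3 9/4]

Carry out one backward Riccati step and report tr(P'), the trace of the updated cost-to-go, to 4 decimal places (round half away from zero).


BᵀP = [3.2500 -0.7500]
S = R + BᵀPB = [2] + [2.5000] = [4.5000]
BᵀPA = [-3.1250 -5.7500]
K = S⁻¹·BᵀPA = [-0.6944 -1.2778]
A−BK = [0.1944 -0.7222; 2.6944 0.2778]
AᵀP(A−BK) = [14.3924 8.2569; 8.2569 7.9028]
P' = Q + AᵀP(A−BK) = [32.6424 12.2569; 12.2569 8.9028]
tr(P') = 41.5451

41.5451


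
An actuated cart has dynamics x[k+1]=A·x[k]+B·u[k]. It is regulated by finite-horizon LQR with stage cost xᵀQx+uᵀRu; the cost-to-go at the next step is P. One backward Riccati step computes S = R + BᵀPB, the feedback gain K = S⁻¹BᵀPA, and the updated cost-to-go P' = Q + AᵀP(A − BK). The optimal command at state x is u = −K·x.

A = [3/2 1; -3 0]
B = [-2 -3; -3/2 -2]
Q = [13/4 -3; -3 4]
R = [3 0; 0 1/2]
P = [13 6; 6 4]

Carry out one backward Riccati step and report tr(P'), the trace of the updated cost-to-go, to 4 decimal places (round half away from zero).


18.7640

BᵀP = [-35.0000 -18.0000; -51.0000 -26.0000]
S = R + BᵀPB = [3 0; 0 1/2] + [97.0000 141.0000; 141.0000 205.0000] = [100.0000 141.0000; 141.0000 205.5000]
BᵀPA = [1.5000 -35.0000; 1.5000 -51.0000]
K = S⁻¹·BᵀPA = [0.1446 -0.0022; -0.0919 -0.2466]
A−BK = [1.5135 0.2556; -2.9669 -0.4966]
AᵀP(A−BK) = [11.1710 1.8733; 1.8733 0.3430]
P' = Q + AᵀP(A−BK) = [14.4210 -1.1267; -1.1267 4.3430]
tr(P') = 18.7640


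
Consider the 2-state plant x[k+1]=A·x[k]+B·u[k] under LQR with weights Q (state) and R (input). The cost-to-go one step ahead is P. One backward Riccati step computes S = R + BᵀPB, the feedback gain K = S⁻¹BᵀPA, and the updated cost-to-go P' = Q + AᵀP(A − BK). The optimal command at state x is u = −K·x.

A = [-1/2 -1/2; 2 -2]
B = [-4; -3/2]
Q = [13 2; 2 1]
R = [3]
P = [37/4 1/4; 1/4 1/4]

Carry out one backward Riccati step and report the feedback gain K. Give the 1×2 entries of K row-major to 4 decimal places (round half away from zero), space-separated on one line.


0.1031 0.1387

BᵀP = [-37.3750 -1.3750]
S = R + BᵀPB = [3] + [151.5625] = [154.5625]
BᵀPA = [15.9375 21.4375]
K = S⁻¹·BᵀPA = [0.1031 0.1387]
A−BK = [-0.0875 0.0548; 2.1547 -1.7920]
AᵀP(A−BK) = [1.1691 -0.8980; -0.8980 0.8392]
P' = Q + AᵀP(A−BK) = [14.1691 1.1020; 1.1020 1.8392]
tr(P') = 16.0083


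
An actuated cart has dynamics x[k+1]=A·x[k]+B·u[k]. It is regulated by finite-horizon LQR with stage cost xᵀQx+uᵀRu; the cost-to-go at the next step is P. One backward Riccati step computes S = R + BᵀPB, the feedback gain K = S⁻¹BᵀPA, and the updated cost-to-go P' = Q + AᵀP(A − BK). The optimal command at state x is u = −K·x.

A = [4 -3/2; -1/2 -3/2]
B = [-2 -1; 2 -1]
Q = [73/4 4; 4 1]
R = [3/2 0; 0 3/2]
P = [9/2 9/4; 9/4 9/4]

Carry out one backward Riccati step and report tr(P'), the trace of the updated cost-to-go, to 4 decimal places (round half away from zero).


BᵀP = [-4.5000 0.0000; -6.7500 -4.5000]
S = R + BᵀPB = [3/2 0; 0 3/2] + [9.0000 4.5000; 4.5000 11.2500] = [10.5000 4.5000; 4.5000 12.7500]
BᵀPA = [-18.0000 6.7500; -24.7500 16.8750]
K = S⁻¹·BᵀPA = [-1.0396 0.0891; -1.5743 1.2921]
A−BK = [0.3465 -0.0297; 0.0050 -0.3861]
AᵀP(A−BK) = [5.8868 -3.5421; -3.5421 2.9072]
P' = Q + AᵀP(A−BK) = [24.1368 0.4579; 0.4579 3.9072]
tr(P') = 28.0439

28.0439


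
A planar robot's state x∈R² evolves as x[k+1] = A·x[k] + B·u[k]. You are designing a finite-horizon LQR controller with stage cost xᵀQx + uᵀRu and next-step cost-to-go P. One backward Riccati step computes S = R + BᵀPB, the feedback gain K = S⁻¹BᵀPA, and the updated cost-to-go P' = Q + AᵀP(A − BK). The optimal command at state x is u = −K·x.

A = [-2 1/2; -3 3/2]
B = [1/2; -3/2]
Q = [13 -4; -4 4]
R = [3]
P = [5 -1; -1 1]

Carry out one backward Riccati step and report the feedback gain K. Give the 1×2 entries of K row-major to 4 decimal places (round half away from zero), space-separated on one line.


-0.2500 -0.1250

BᵀP = [4.0000 -2.0000]
S = R + BᵀPB = [3] + [5.0000] = [8.0000]
BᵀPA = [-2.0000 -1.0000]
K = S⁻¹·BᵀPA = [-0.2500 -0.1250]
A−BK = [-1.8750 0.5625; -3.3750 1.3125]
AᵀP(A−BK) = [16.5000 -5.2500; -5.2500 1.8750]
P' = Q + AᵀP(A−BK) = [29.5000 -9.2500; -9.2500 5.8750]
tr(P') = 35.3750


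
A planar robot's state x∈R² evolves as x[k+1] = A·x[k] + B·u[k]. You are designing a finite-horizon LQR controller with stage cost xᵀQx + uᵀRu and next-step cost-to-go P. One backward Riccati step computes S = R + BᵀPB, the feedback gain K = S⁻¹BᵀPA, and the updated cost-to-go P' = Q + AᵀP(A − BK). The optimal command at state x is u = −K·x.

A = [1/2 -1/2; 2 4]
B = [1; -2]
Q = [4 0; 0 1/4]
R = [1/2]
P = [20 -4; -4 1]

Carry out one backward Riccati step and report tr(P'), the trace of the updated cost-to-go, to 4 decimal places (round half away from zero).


6.4969

BᵀP = [28.0000 -6.0000]
S = R + BᵀPB = [1/2] + [40.0000] = [40.5000]
BᵀPA = [2.0000 -38.0000]
K = S⁻¹·BᵀPA = [0.0494 -0.9383]
A−BK = [0.4506 0.4383; 2.0988 2.1235]
AᵀP(A−BK) = [0.9012 0.8765; 0.8765 1.3457]
P' = Q + AᵀP(A−BK) = [4.9012 0.8765; 0.8765 1.5957]
tr(P') = 6.4969


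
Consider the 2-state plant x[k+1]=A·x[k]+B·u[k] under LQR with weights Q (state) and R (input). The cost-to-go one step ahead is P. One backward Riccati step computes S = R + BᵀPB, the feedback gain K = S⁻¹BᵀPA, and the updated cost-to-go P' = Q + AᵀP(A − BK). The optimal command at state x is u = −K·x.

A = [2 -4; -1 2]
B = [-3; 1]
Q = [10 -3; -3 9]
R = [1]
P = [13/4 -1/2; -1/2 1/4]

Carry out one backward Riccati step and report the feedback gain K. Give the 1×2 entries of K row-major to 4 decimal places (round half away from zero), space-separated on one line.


-0.6642 1.3284

BᵀP = [-10.2500 1.7500]
S = R + BᵀPB = [1] + [32.5000] = [33.5000]
BᵀPA = [-22.2500 44.5000]
K = S⁻¹·BᵀPA = [-0.6642 1.3284]
A−BK = [0.0075 -0.0149; -0.3358 0.6716]
AᵀP(A−BK) = [0.4720 -0.9440; -0.9440 1.8881]
P' = Q + AᵀP(A−BK) = [10.4720 -3.9440; -3.9440 10.8881]
tr(P') = 21.3601


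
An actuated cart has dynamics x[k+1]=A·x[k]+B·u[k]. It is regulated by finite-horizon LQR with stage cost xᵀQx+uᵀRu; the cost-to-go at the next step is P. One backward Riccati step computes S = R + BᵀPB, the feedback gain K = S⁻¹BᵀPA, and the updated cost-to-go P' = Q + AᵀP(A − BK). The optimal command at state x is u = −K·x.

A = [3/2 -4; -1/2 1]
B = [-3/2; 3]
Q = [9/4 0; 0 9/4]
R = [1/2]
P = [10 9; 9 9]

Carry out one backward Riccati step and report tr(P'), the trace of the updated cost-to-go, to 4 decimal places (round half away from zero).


55.4973

BᵀP = [12.0000 13.5000]
S = R + BᵀPB = [1/2] + [22.5000] = [23.0000]
BᵀPA = [11.2500 -34.5000]
K = S⁻¹·BᵀPA = [0.4891 -1.5000]
A−BK = [2.2337 -6.2500; -1.9674 5.5000]
AᵀP(A−BK) = [5.7473 -16.1250; -16.1250 45.2500]
P' = Q + AᵀP(A−BK) = [7.9973 -16.1250; -16.1250 47.5000]
tr(P') = 55.4973


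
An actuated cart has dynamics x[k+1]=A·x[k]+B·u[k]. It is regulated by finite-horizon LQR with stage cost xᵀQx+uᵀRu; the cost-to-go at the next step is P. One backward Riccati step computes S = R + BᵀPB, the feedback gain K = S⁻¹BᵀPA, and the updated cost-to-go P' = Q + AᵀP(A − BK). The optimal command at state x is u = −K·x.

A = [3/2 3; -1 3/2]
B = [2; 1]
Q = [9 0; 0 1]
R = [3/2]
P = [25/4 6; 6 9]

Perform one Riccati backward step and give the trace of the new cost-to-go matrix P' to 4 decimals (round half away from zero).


BᵀP = [18.5000 21.0000]
S = R + BᵀPB = [3/2] + [58.0000] = [59.5000]
BᵀPA = [6.7500 87.0000]
K = S⁻¹·BᵀPA = [0.1134 1.4622]
A−BK = [1.2731 0.0756; -1.1134 0.0378]
AᵀP(A−BK) = [4.2967 0.2553; 0.2553 3.2899]
P' = Q + AᵀP(A−BK) = [13.2967 0.2553; 0.2553 4.2899]
tr(P') = 17.5867

17.5867


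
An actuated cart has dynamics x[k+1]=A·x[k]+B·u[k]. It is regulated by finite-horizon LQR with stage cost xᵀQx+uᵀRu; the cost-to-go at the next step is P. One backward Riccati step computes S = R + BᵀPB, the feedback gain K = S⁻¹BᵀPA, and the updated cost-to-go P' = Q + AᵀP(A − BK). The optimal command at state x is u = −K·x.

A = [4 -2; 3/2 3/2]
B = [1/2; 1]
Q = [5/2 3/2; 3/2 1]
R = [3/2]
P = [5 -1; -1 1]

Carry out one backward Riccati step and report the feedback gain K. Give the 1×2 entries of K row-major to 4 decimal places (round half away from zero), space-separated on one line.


2.4545 -0.8182

BᵀP = [1.5000 0.5000]
S = R + BᵀPB = [3/2] + [1.2500] = [2.7500]
BᵀPA = [6.7500 -2.2500]
K = S⁻¹·BᵀPA = [2.4545 -0.8182]
A−BK = [2.7727 -1.5909; -0.9545 2.3182]
AᵀP(A−BK) = [53.6818 -35.2273; -35.2273 26.4091]
P' = Q + AᵀP(A−BK) = [56.1818 -33.7273; -33.7273 27.4091]
tr(P') = 83.5909


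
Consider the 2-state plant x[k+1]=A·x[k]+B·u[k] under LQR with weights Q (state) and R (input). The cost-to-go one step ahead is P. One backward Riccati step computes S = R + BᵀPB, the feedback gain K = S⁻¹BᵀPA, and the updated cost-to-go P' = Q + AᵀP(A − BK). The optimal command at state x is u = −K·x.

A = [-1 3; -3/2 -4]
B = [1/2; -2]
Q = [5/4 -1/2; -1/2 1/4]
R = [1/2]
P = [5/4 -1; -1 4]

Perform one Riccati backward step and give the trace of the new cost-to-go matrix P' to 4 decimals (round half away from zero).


BᵀP = [2.6250 -8.5000]
S = R + BᵀPB = [1/2] + [18.3125] = [18.8125]
BᵀPA = [10.1250 41.8750]
K = S⁻¹·BᵀPA = [0.5382 2.2259]
A−BK = [-1.2691 1.8870; -0.4236 0.4518]
AᵀP(A−BK) = [1.8007 -1.7874; -1.7874 6.0399]
P' = Q + AᵀP(A−BK) = [3.0507 -2.2874; -2.2874 6.2899]
tr(P') = 9.3405

9.3405


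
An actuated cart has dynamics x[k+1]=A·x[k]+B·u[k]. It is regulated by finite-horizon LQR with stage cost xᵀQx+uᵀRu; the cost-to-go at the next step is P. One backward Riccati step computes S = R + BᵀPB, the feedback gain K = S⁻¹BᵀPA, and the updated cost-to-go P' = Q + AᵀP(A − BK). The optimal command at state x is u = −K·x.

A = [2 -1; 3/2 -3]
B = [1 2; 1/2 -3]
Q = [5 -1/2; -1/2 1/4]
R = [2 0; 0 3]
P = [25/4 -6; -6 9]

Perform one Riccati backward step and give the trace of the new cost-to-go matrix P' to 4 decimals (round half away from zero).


BᵀP = [3.2500 -1.5000; 30.5000 -39.0000]
S = R + BᵀPB = [2 0; 0 3] + [2.5000 11.0000; 11.0000 178.0000] = [4.5000 11.0000; 11.0000 181.0000]
BᵀPA = [4.2500 1.2500; 2.5000 86.5000]
K = S⁻¹·BᵀPA = [1.0696 -1.0458; -0.0512 0.5415]
A−BK = [1.0328 -1.0371; 0.8116 -0.8527]
AᵀP(A−BK) = [4.8323 -4.9091; -4.9091 5.7213]
P' = Q + AᵀP(A−BK) = [9.8323 -5.4091; -5.4091 5.9713]
tr(P') = 15.8035

15.8035


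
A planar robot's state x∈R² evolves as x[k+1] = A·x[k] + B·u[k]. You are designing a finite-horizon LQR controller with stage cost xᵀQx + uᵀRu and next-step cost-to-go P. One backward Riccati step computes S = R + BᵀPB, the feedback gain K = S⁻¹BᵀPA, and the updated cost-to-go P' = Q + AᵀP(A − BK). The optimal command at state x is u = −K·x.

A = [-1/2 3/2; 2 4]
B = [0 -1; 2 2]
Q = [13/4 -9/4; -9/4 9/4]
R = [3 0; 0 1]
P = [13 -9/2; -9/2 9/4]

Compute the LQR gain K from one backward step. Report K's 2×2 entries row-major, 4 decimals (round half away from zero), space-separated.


0.1875 0.7768 0.6250 -0.2679

BᵀP = [-9.0000 4.5000; -22.0000 9.0000]
S = R + BᵀPB = [3 0; 0 1] + [9.0000 18.0000; 18.0000 40.0000] = [12.0000 18.0000; 18.0000 41.0000]
BᵀPA = [13.5000 4.5000; 29.0000 3.0000]
K = S⁻¹·BᵀPA = [0.1875 0.7768; 0.6250 -0.2679]
A−BK = [0.1250 1.2321; 0.3750 2.9821]
AᵀP(A−BK) = [0.5938 1.0313; 1.0313 8.5580]
P' = Q + AᵀP(A−BK) = [3.8438 -1.2188; -1.2188 10.8080]
tr(P') = 14.6518
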